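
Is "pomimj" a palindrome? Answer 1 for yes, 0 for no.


Input: pomimj
Reversed: jmimop
  Compare pos 0 ('p') with pos 5 ('j'): MISMATCH
  Compare pos 1 ('o') with pos 4 ('m'): MISMATCH
  Compare pos 2 ('m') with pos 3 ('i'): MISMATCH
Result: not a palindrome

0


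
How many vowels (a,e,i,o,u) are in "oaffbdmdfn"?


Input: oaffbdmdfn
Checking each character:
  'o' at position 0: vowel (running total: 1)
  'a' at position 1: vowel (running total: 2)
  'f' at position 2: consonant
  'f' at position 3: consonant
  'b' at position 4: consonant
  'd' at position 5: consonant
  'm' at position 6: consonant
  'd' at position 7: consonant
  'f' at position 8: consonant
  'n' at position 9: consonant
Total vowels: 2

2


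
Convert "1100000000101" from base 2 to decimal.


Input: "1100000000101" in base 2
Positional expansion:
  Digit '1' (value 1) x 2^12 = 4096
  Digit '1' (value 1) x 2^11 = 2048
  Digit '0' (value 0) x 2^10 = 0
  Digit '0' (value 0) x 2^9 = 0
  Digit '0' (value 0) x 2^8 = 0
  Digit '0' (value 0) x 2^7 = 0
  Digit '0' (value 0) x 2^6 = 0
  Digit '0' (value 0) x 2^5 = 0
  Digit '0' (value 0) x 2^4 = 0
  Digit '0' (value 0) x 2^3 = 0
  Digit '1' (value 1) x 2^2 = 4
  Digit '0' (value 0) x 2^1 = 0
  Digit '1' (value 1) x 2^0 = 1
Sum = 6149

6149


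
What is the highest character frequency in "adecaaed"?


Input: adecaaed
Character counts:
  'a': 3
  'c': 1
  'd': 2
  'e': 2
Maximum frequency: 3

3


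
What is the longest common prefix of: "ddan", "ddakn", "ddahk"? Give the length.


Words: ddan, ddakn, ddahk
  Position 0: all 'd' => match
  Position 1: all 'd' => match
  Position 2: all 'a' => match
  Position 3: ('n', 'k', 'h') => mismatch, stop
LCP = "dda" (length 3)

3


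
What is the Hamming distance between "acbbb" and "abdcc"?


Comparing "acbbb" and "abdcc" position by position:
  Position 0: 'a' vs 'a' => same
  Position 1: 'c' vs 'b' => differ
  Position 2: 'b' vs 'd' => differ
  Position 3: 'b' vs 'c' => differ
  Position 4: 'b' vs 'c' => differ
Total differences (Hamming distance): 4

4


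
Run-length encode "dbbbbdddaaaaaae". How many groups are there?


Input: dbbbbdddaaaaaae
Scanning for consecutive runs:
  Group 1: 'd' x 1 (positions 0-0)
  Group 2: 'b' x 4 (positions 1-4)
  Group 3: 'd' x 3 (positions 5-7)
  Group 4: 'a' x 6 (positions 8-13)
  Group 5: 'e' x 1 (positions 14-14)
Total groups: 5

5


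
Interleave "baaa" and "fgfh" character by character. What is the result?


Interleaving "baaa" and "fgfh":
  Position 0: 'b' from first, 'f' from second => "bf"
  Position 1: 'a' from first, 'g' from second => "ag"
  Position 2: 'a' from first, 'f' from second => "af"
  Position 3: 'a' from first, 'h' from second => "ah"
Result: bfagafah

bfagafah


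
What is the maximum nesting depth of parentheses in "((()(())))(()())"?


Input: "((()(())))(()())"
Tracking depth:
  Position 0 '(': depth becomes 1
  Position 1 '(': depth becomes 2
  Position 2 '(': depth becomes 3
  Position 3 ')': depth becomes 2
  Position 4 '(': depth becomes 3
  Position 5 '(': depth becomes 4
  Position 6 ')': depth becomes 3
  Position 7 ')': depth becomes 2
  Position 8 ')': depth becomes 1
  Position 9 ')': depth becomes 0
  Position 10 '(': depth becomes 1
  Position 11 '(': depth becomes 2
  Position 12 ')': depth becomes 1
  Position 13 '(': depth becomes 2
  Position 14 ')': depth becomes 1
  Position 15 ')': depth becomes 0
Maximum depth reached: 4

4


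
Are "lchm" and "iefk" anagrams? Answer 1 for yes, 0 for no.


Strings: "lchm", "iefk"
Sorted first:  chlm
Sorted second: efik
Differ at position 0: 'c' vs 'e' => not anagrams

0


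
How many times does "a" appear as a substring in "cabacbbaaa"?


Searching for "a" in "cabacbbaaa"
Scanning each position:
  Position 0: "c" => no
  Position 1: "a" => MATCH
  Position 2: "b" => no
  Position 3: "a" => MATCH
  Position 4: "c" => no
  Position 5: "b" => no
  Position 6: "b" => no
  Position 7: "a" => MATCH
  Position 8: "a" => MATCH
  Position 9: "a" => MATCH
Total occurrences: 5

5


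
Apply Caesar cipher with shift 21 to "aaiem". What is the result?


Caesar cipher: shift "aaiem" by 21
  'a' (pos 0) + 21 = pos 21 = 'v'
  'a' (pos 0) + 21 = pos 21 = 'v'
  'i' (pos 8) + 21 = pos 3 = 'd'
  'e' (pos 4) + 21 = pos 25 = 'z'
  'm' (pos 12) + 21 = pos 7 = 'h'
Result: vvdzh

vvdzh


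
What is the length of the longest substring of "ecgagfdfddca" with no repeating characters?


Input: "ecgagfdfddca"
Sliding window (track last position of each char):
  Position 0 ('e'): window [0,0] length 1 -- new best
  Position 1 ('c'): window [0,1] length 2 -- new best
  Position 2 ('g'): window [0,2] length 3 -- new best
  Position 3 ('a'): window [0,3] length 4 -- new best
  Position 4 ('g'): repeat (last at 2), move window start to 3
  Position 4 ('g'): window [3,4] length 2
  Position 5 ('f'): window [3,5] length 3
  Position 6 ('d'): window [3,6] length 4
  Position 7 ('f'): repeat (last at 5), move window start to 6
  Position 7 ('f'): window [6,7] length 2
  Position 8 ('d'): repeat (last at 6), move window start to 7
  Position 8 ('d'): window [7,8] length 2
  Position 9 ('d'): repeat (last at 8), move window start to 9
  Position 9 ('d'): window [9,9] length 1
  Position 10 ('c'): window [9,10] length 2
  Position 11 ('a'): window [9,11] length 3
Longest substring with no repeats: "ecga" with length 4

4


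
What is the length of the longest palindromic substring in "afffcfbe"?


Input: "afffcfbe"
Checking substrings for palindromes:
  [1:4] "fff" (len 3) => palindrome
  [3:6] "fcf" (len 3) => palindrome
  [1:3] "ff" (len 2) => palindrome
  [2:4] "ff" (len 2) => palindrome
Longest palindromic substring: "fff" with length 3

3


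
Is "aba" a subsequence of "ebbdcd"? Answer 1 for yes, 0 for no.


Check if "aba" is a subsequence of "ebbdcd"
Greedy scan:
  Position 0 ('e'): no match needed
  Position 1 ('b'): no match needed
  Position 2 ('b'): no match needed
  Position 3 ('d'): no match needed
  Position 4 ('c'): no match needed
  Position 5 ('d'): no match needed
Only matched 0/3 characters => not a subsequence

0


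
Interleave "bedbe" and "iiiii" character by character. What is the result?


Interleaving "bedbe" and "iiiii":
  Position 0: 'b' from first, 'i' from second => "bi"
  Position 1: 'e' from first, 'i' from second => "ei"
  Position 2: 'd' from first, 'i' from second => "di"
  Position 3: 'b' from first, 'i' from second => "bi"
  Position 4: 'e' from first, 'i' from second => "ei"
Result: bieidibiei

bieidibiei


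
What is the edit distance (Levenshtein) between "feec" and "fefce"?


Computing edit distance: "feec" -> "fefce"
DP table:
           f    e    f    c    e
      0    1    2    3    4    5
  f   1    0    1    2    3    4
  e   2    1    0    1    2    3
  e   3    2    1    1    2    2
  c   4    3    2    2    1    2
Edit distance = dp[4][5] = 2

2


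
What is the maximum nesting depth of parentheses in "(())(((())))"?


Input: "(())(((())))"
Tracking depth:
  Position 0 '(': depth becomes 1
  Position 1 '(': depth becomes 2
  Position 2 ')': depth becomes 1
  Position 3 ')': depth becomes 0
  Position 4 '(': depth becomes 1
  Position 5 '(': depth becomes 2
  Position 6 '(': depth becomes 3
  Position 7 '(': depth becomes 4
  Position 8 ')': depth becomes 3
  Position 9 ')': depth becomes 2
  Position 10 ')': depth becomes 1
  Position 11 ')': depth becomes 0
Maximum depth reached: 4

4


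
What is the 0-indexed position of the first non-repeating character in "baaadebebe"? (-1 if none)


Input: baaadebebe
Character frequencies:
  'a': 3
  'b': 3
  'd': 1
  'e': 3
Scanning left to right for freq == 1:
  Position 0 ('b'): freq=3, skip
  Position 1 ('a'): freq=3, skip
  Position 2 ('a'): freq=3, skip
  Position 3 ('a'): freq=3, skip
  Position 4 ('d'): unique! => answer = 4

4


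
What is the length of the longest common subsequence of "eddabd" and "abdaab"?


LCS of "eddabd" and "abdaab"
DP table:
           a    b    d    a    a    b
      0    0    0    0    0    0    0
  e   0    0    0    0    0    0    0
  d   0    0    0    1    1    1    1
  d   0    0    0    1    1    1    1
  a   0    1    1    1    2    2    2
  b   0    1    2    2    2    2    3
  d   0    1    2    3    3    3    3
LCS length = dp[6][6] = 3

3


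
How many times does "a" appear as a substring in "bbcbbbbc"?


Searching for "a" in "bbcbbbbc"
Scanning each position:
  Position 0: "b" => no
  Position 1: "b" => no
  Position 2: "c" => no
  Position 3: "b" => no
  Position 4: "b" => no
  Position 5: "b" => no
  Position 6: "b" => no
  Position 7: "c" => no
Total occurrences: 0

0


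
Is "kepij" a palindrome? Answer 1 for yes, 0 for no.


Input: kepij
Reversed: jipek
  Compare pos 0 ('k') with pos 4 ('j'): MISMATCH
  Compare pos 1 ('e') with pos 3 ('i'): MISMATCH
Result: not a palindrome

0


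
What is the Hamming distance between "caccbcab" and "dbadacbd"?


Comparing "caccbcab" and "dbadacbd" position by position:
  Position 0: 'c' vs 'd' => differ
  Position 1: 'a' vs 'b' => differ
  Position 2: 'c' vs 'a' => differ
  Position 3: 'c' vs 'd' => differ
  Position 4: 'b' vs 'a' => differ
  Position 5: 'c' vs 'c' => same
  Position 6: 'a' vs 'b' => differ
  Position 7: 'b' vs 'd' => differ
Total differences (Hamming distance): 7

7


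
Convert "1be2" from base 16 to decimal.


Input: "1be2" in base 16
Positional expansion:
  Digit '1' (value 1) x 16^3 = 4096
  Digit 'b' (value 11) x 16^2 = 2816
  Digit 'e' (value 14) x 16^1 = 224
  Digit '2' (value 2) x 16^0 = 2
Sum = 7138

7138


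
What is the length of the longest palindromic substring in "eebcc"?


Input: "eebcc"
Checking substrings for palindromes:
  [0:2] "ee" (len 2) => palindrome
  [3:5] "cc" (len 2) => palindrome
Longest palindromic substring: "ee" with length 2

2


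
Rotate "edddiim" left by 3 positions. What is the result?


Input: "edddiim", rotate left by 3
First 3 characters: "edd"
Remaining characters: "diim"
Concatenate remaining + first: "diim" + "edd" = "diimedd"

diimedd


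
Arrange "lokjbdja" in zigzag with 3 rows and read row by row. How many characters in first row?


Zigzag "lokjbdja" into 3 rows:
Placing characters:
  'l' => row 0
  'o' => row 1
  'k' => row 2
  'j' => row 1
  'b' => row 0
  'd' => row 1
  'j' => row 2
  'a' => row 1
Rows:
  Row 0: "lb"
  Row 1: "ojda"
  Row 2: "kj"
First row length: 2

2


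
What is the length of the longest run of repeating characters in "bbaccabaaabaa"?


Input: "bbaccabaaabaa"
Scanning for longest run:
  Position 1 ('b'): continues run of 'b', length=2
  Position 2 ('a'): new char, reset run to 1
  Position 3 ('c'): new char, reset run to 1
  Position 4 ('c'): continues run of 'c', length=2
  Position 5 ('a'): new char, reset run to 1
  Position 6 ('b'): new char, reset run to 1
  Position 7 ('a'): new char, reset run to 1
  Position 8 ('a'): continues run of 'a', length=2
  Position 9 ('a'): continues run of 'a', length=3
  Position 10 ('b'): new char, reset run to 1
  Position 11 ('a'): new char, reset run to 1
  Position 12 ('a'): continues run of 'a', length=2
Longest run: 'a' with length 3

3


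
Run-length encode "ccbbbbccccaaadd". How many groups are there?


Input: ccbbbbccccaaadd
Scanning for consecutive runs:
  Group 1: 'c' x 2 (positions 0-1)
  Group 2: 'b' x 4 (positions 2-5)
  Group 3: 'c' x 4 (positions 6-9)
  Group 4: 'a' x 3 (positions 10-12)
  Group 5: 'd' x 2 (positions 13-14)
Total groups: 5

5


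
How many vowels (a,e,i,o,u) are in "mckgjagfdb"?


Input: mckgjagfdb
Checking each character:
  'm' at position 0: consonant
  'c' at position 1: consonant
  'k' at position 2: consonant
  'g' at position 3: consonant
  'j' at position 4: consonant
  'a' at position 5: vowel (running total: 1)
  'g' at position 6: consonant
  'f' at position 7: consonant
  'd' at position 8: consonant
  'b' at position 9: consonant
Total vowels: 1

1


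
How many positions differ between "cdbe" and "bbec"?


Comparing "cdbe" and "bbec" position by position:
  Position 0: 'c' vs 'b' => DIFFER
  Position 1: 'd' vs 'b' => DIFFER
  Position 2: 'b' vs 'e' => DIFFER
  Position 3: 'e' vs 'c' => DIFFER
Positions that differ: 4

4


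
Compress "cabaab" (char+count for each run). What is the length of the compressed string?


Input: cabaab
Runs:
  'c' x 1 => "c1"
  'a' x 1 => "a1"
  'b' x 1 => "b1"
  'a' x 2 => "a2"
  'b' x 1 => "b1"
Compressed: "c1a1b1a2b1"
Compressed length: 10

10


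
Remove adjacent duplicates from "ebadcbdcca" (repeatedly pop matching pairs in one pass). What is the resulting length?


Input: ebadcbdcca
Stack-based adjacent duplicate removal:
  Read 'e': push. Stack: e
  Read 'b': push. Stack: eb
  Read 'a': push. Stack: eba
  Read 'd': push. Stack: ebad
  Read 'c': push. Stack: ebadc
  Read 'b': push. Stack: ebadcb
  Read 'd': push. Stack: ebadcbd
  Read 'c': push. Stack: ebadcbdc
  Read 'c': matches stack top 'c' => pop. Stack: ebadcbd
  Read 'a': push. Stack: ebadcbda
Final stack: "ebadcbda" (length 8)

8


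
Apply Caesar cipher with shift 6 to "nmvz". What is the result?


Caesar cipher: shift "nmvz" by 6
  'n' (pos 13) + 6 = pos 19 = 't'
  'm' (pos 12) + 6 = pos 18 = 's'
  'v' (pos 21) + 6 = pos 1 = 'b'
  'z' (pos 25) + 6 = pos 5 = 'f'
Result: tsbf

tsbf


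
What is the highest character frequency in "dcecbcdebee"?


Input: dcecbcdebee
Character counts:
  'b': 2
  'c': 3
  'd': 2
  'e': 4
Maximum frequency: 4

4


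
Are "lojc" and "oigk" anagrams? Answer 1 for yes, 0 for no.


Strings: "lojc", "oigk"
Sorted first:  cjlo
Sorted second: giko
Differ at position 0: 'c' vs 'g' => not anagrams

0


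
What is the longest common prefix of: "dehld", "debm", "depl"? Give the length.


Words: dehld, debm, depl
  Position 0: all 'd' => match
  Position 1: all 'e' => match
  Position 2: ('h', 'b', 'p') => mismatch, stop
LCP = "de" (length 2)

2


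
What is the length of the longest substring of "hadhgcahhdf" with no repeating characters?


Input: "hadhgcahhdf"
Sliding window (track last position of each char):
  Position 0 ('h'): window [0,0] length 1 -- new best
  Position 1 ('a'): window [0,1] length 2 -- new best
  Position 2 ('d'): window [0,2] length 3 -- new best
  Position 3 ('h'): repeat (last at 0), move window start to 1
  Position 3 ('h'): window [1,3] length 3
  Position 4 ('g'): window [1,4] length 4 -- new best
  Position 5 ('c'): window [1,5] length 5 -- new best
  Position 6 ('a'): repeat (last at 1), move window start to 2
  Position 6 ('a'): window [2,6] length 5
  Position 7 ('h'): repeat (last at 3), move window start to 4
  Position 7 ('h'): window [4,7] length 4
  Position 8 ('h'): repeat (last at 7), move window start to 8
  Position 8 ('h'): window [8,8] length 1
  Position 9 ('d'): window [8,9] length 2
  Position 10 ('f'): window [8,10] length 3
Longest substring with no repeats: "adhgc" with length 5

5


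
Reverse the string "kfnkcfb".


Input: kfnkcfb
Reading characters right to left:
  Position 6: 'b'
  Position 5: 'f'
  Position 4: 'c'
  Position 3: 'k'
  Position 2: 'n'
  Position 1: 'f'
  Position 0: 'k'
Reversed: bfcknfk

bfcknfk


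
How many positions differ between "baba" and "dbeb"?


Comparing "baba" and "dbeb" position by position:
  Position 0: 'b' vs 'd' => DIFFER
  Position 1: 'a' vs 'b' => DIFFER
  Position 2: 'b' vs 'e' => DIFFER
  Position 3: 'a' vs 'b' => DIFFER
Positions that differ: 4

4


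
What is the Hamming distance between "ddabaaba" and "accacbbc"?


Comparing "ddabaaba" and "accacbbc" position by position:
  Position 0: 'd' vs 'a' => differ
  Position 1: 'd' vs 'c' => differ
  Position 2: 'a' vs 'c' => differ
  Position 3: 'b' vs 'a' => differ
  Position 4: 'a' vs 'c' => differ
  Position 5: 'a' vs 'b' => differ
  Position 6: 'b' vs 'b' => same
  Position 7: 'a' vs 'c' => differ
Total differences (Hamming distance): 7

7


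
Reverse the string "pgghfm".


Input: pgghfm
Reading characters right to left:
  Position 5: 'm'
  Position 4: 'f'
  Position 3: 'h'
  Position 2: 'g'
  Position 1: 'g'
  Position 0: 'p'
Reversed: mfhggp

mfhggp


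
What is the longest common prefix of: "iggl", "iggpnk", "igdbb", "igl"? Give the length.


Words: iggl, iggpnk, igdbb, igl
  Position 0: all 'i' => match
  Position 1: all 'g' => match
  Position 2: ('g', 'g', 'd', 'l') => mismatch, stop
LCP = "ig" (length 2)

2


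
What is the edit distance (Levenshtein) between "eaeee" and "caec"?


Computing edit distance: "eaeee" -> "caec"
DP table:
           c    a    e    c
      0    1    2    3    4
  e   1    1    2    2    3
  a   2    2    1    2    3
  e   3    3    2    1    2
  e   4    4    3    2    2
  e   5    5    4    3    3
Edit distance = dp[5][4] = 3

3


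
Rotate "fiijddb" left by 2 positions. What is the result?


Input: "fiijddb", rotate left by 2
First 2 characters: "fi"
Remaining characters: "ijddb"
Concatenate remaining + first: "ijddb" + "fi" = "ijddbfi"

ijddbfi


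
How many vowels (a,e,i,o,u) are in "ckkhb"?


Input: ckkhb
Checking each character:
  'c' at position 0: consonant
  'k' at position 1: consonant
  'k' at position 2: consonant
  'h' at position 3: consonant
  'b' at position 4: consonant
Total vowels: 0

0


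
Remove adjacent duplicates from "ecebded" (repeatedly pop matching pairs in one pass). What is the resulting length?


Input: ecebded
Stack-based adjacent duplicate removal:
  Read 'e': push. Stack: e
  Read 'c': push. Stack: ec
  Read 'e': push. Stack: ece
  Read 'b': push. Stack: eceb
  Read 'd': push. Stack: ecebd
  Read 'e': push. Stack: ecebde
  Read 'd': push. Stack: ecebded
Final stack: "ecebded" (length 7)

7


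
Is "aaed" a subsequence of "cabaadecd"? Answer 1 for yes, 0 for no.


Check if "aaed" is a subsequence of "cabaadecd"
Greedy scan:
  Position 0 ('c'): no match needed
  Position 1 ('a'): matches sub[0] = 'a'
  Position 2 ('b'): no match needed
  Position 3 ('a'): matches sub[1] = 'a'
  Position 4 ('a'): no match needed
  Position 5 ('d'): no match needed
  Position 6 ('e'): matches sub[2] = 'e'
  Position 7 ('c'): no match needed
  Position 8 ('d'): matches sub[3] = 'd'
All 4 characters matched => is a subsequence

1


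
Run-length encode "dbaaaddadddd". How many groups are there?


Input: dbaaaddadddd
Scanning for consecutive runs:
  Group 1: 'd' x 1 (positions 0-0)
  Group 2: 'b' x 1 (positions 1-1)
  Group 3: 'a' x 3 (positions 2-4)
  Group 4: 'd' x 2 (positions 5-6)
  Group 5: 'a' x 1 (positions 7-7)
  Group 6: 'd' x 4 (positions 8-11)
Total groups: 6

6


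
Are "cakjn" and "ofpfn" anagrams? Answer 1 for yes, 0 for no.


Strings: "cakjn", "ofpfn"
Sorted first:  acjkn
Sorted second: ffnop
Differ at position 0: 'a' vs 'f' => not anagrams

0


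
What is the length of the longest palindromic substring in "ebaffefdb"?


Input: "ebaffefdb"
Checking substrings for palindromes:
  [4:7] "fef" (len 3) => palindrome
  [3:5] "ff" (len 2) => palindrome
Longest palindromic substring: "fef" with length 3

3


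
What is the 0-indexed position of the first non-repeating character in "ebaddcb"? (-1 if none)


Input: ebaddcb
Character frequencies:
  'a': 1
  'b': 2
  'c': 1
  'd': 2
  'e': 1
Scanning left to right for freq == 1:
  Position 0 ('e'): unique! => answer = 0

0


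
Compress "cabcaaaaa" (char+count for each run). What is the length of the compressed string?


Input: cabcaaaaa
Runs:
  'c' x 1 => "c1"
  'a' x 1 => "a1"
  'b' x 1 => "b1"
  'c' x 1 => "c1"
  'a' x 5 => "a5"
Compressed: "c1a1b1c1a5"
Compressed length: 10

10


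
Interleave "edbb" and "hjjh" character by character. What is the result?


Interleaving "edbb" and "hjjh":
  Position 0: 'e' from first, 'h' from second => "eh"
  Position 1: 'd' from first, 'j' from second => "dj"
  Position 2: 'b' from first, 'j' from second => "bj"
  Position 3: 'b' from first, 'h' from second => "bh"
Result: ehdjbjbh

ehdjbjbh


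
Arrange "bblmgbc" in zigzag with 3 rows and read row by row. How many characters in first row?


Zigzag "bblmgbc" into 3 rows:
Placing characters:
  'b' => row 0
  'b' => row 1
  'l' => row 2
  'm' => row 1
  'g' => row 0
  'b' => row 1
  'c' => row 2
Rows:
  Row 0: "bg"
  Row 1: "bmb"
  Row 2: "lc"
First row length: 2

2


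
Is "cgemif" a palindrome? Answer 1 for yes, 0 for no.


Input: cgemif
Reversed: fimegc
  Compare pos 0 ('c') with pos 5 ('f'): MISMATCH
  Compare pos 1 ('g') with pos 4 ('i'): MISMATCH
  Compare pos 2 ('e') with pos 3 ('m'): MISMATCH
Result: not a palindrome

0


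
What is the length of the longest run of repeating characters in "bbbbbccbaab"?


Input: "bbbbbccbaab"
Scanning for longest run:
  Position 1 ('b'): continues run of 'b', length=2
  Position 2 ('b'): continues run of 'b', length=3
  Position 3 ('b'): continues run of 'b', length=4
  Position 4 ('b'): continues run of 'b', length=5
  Position 5 ('c'): new char, reset run to 1
  Position 6 ('c'): continues run of 'c', length=2
  Position 7 ('b'): new char, reset run to 1
  Position 8 ('a'): new char, reset run to 1
  Position 9 ('a'): continues run of 'a', length=2
  Position 10 ('b'): new char, reset run to 1
Longest run: 'b' with length 5

5


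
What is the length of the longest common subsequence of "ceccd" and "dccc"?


LCS of "ceccd" and "dccc"
DP table:
           d    c    c    c
      0    0    0    0    0
  c   0    0    1    1    1
  e   0    0    1    1    1
  c   0    0    1    2    2
  c   0    0    1    2    3
  d   0    1    1    2    3
LCS length = dp[5][4] = 3

3


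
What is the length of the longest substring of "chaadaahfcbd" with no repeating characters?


Input: "chaadaahfcbd"
Sliding window (track last position of each char):
  Position 0 ('c'): window [0,0] length 1 -- new best
  Position 1 ('h'): window [0,1] length 2 -- new best
  Position 2 ('a'): window [0,2] length 3 -- new best
  Position 3 ('a'): repeat (last at 2), move window start to 3
  Position 3 ('a'): window [3,3] length 1
  Position 4 ('d'): window [3,4] length 2
  Position 5 ('a'): repeat (last at 3), move window start to 4
  Position 5 ('a'): window [4,5] length 2
  Position 6 ('a'): repeat (last at 5), move window start to 6
  Position 6 ('a'): window [6,6] length 1
  Position 7 ('h'): window [6,7] length 2
  Position 8 ('f'): window [6,8] length 3
  Position 9 ('c'): window [6,9] length 4 -- new best
  Position 10 ('b'): window [6,10] length 5 -- new best
  Position 11 ('d'): window [6,11] length 6 -- new best
Longest substring with no repeats: "ahfcbd" with length 6

6


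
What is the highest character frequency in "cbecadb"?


Input: cbecadb
Character counts:
  'a': 1
  'b': 2
  'c': 2
  'd': 1
  'e': 1
Maximum frequency: 2

2


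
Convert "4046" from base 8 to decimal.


Input: "4046" in base 8
Positional expansion:
  Digit '4' (value 4) x 8^3 = 2048
  Digit '0' (value 0) x 8^2 = 0
  Digit '4' (value 4) x 8^1 = 32
  Digit '6' (value 6) x 8^0 = 6
Sum = 2086

2086


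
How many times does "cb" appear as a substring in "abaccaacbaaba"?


Searching for "cb" in "abaccaacbaaba"
Scanning each position:
  Position 0: "ab" => no
  Position 1: "ba" => no
  Position 2: "ac" => no
  Position 3: "cc" => no
  Position 4: "ca" => no
  Position 5: "aa" => no
  Position 6: "ac" => no
  Position 7: "cb" => MATCH
  Position 8: "ba" => no
  Position 9: "aa" => no
  Position 10: "ab" => no
  Position 11: "ba" => no
Total occurrences: 1

1


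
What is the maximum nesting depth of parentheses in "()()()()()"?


Input: "()()()()()"
Tracking depth:
  Position 0 '(': depth becomes 1
  Position 1 ')': depth becomes 0
  Position 2 '(': depth becomes 1
  Position 3 ')': depth becomes 0
  Position 4 '(': depth becomes 1
  Position 5 ')': depth becomes 0
  Position 6 '(': depth becomes 1
  Position 7 ')': depth becomes 0
  Position 8 '(': depth becomes 1
  Position 9 ')': depth becomes 0
Maximum depth reached: 1

1


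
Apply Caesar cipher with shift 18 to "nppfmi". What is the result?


Caesar cipher: shift "nppfmi" by 18
  'n' (pos 13) + 18 = pos 5 = 'f'
  'p' (pos 15) + 18 = pos 7 = 'h'
  'p' (pos 15) + 18 = pos 7 = 'h'
  'f' (pos 5) + 18 = pos 23 = 'x'
  'm' (pos 12) + 18 = pos 4 = 'e'
  'i' (pos 8) + 18 = pos 0 = 'a'
Result: fhhxea

fhhxea


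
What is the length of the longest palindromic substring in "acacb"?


Input: "acacb"
Checking substrings for palindromes:
  [0:3] "aca" (len 3) => palindrome
  [1:4] "cac" (len 3) => palindrome
Longest palindromic substring: "aca" with length 3

3


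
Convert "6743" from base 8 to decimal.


Input: "6743" in base 8
Positional expansion:
  Digit '6' (value 6) x 8^3 = 3072
  Digit '7' (value 7) x 8^2 = 448
  Digit '4' (value 4) x 8^1 = 32
  Digit '3' (value 3) x 8^0 = 3
Sum = 3555

3555


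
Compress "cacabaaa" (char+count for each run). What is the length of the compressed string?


Input: cacabaaa
Runs:
  'c' x 1 => "c1"
  'a' x 1 => "a1"
  'c' x 1 => "c1"
  'a' x 1 => "a1"
  'b' x 1 => "b1"
  'a' x 3 => "a3"
Compressed: "c1a1c1a1b1a3"
Compressed length: 12

12


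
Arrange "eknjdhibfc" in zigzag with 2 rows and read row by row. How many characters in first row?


Zigzag "eknjdhibfc" into 2 rows:
Placing characters:
  'e' => row 0
  'k' => row 1
  'n' => row 0
  'j' => row 1
  'd' => row 0
  'h' => row 1
  'i' => row 0
  'b' => row 1
  'f' => row 0
  'c' => row 1
Rows:
  Row 0: "endif"
  Row 1: "kjhbc"
First row length: 5

5


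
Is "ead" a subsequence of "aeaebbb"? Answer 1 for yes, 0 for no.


Check if "ead" is a subsequence of "aeaebbb"
Greedy scan:
  Position 0 ('a'): no match needed
  Position 1 ('e'): matches sub[0] = 'e'
  Position 2 ('a'): matches sub[1] = 'a'
  Position 3 ('e'): no match needed
  Position 4 ('b'): no match needed
  Position 5 ('b'): no match needed
  Position 6 ('b'): no match needed
Only matched 2/3 characters => not a subsequence

0


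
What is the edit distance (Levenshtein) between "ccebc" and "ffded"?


Computing edit distance: "ccebc" -> "ffded"
DP table:
           f    f    d    e    d
      0    1    2    3    4    5
  c   1    1    2    3    4    5
  c   2    2    2    3    4    5
  e   3    3    3    3    3    4
  b   4    4    4    4    4    4
  c   5    5    5    5    5    5
Edit distance = dp[5][5] = 5

5


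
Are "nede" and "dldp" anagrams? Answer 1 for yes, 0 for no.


Strings: "nede", "dldp"
Sorted first:  deen
Sorted second: ddlp
Differ at position 1: 'e' vs 'd' => not anagrams

0


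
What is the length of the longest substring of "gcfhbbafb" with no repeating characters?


Input: "gcfhbbafb"
Sliding window (track last position of each char):
  Position 0 ('g'): window [0,0] length 1 -- new best
  Position 1 ('c'): window [0,1] length 2 -- new best
  Position 2 ('f'): window [0,2] length 3 -- new best
  Position 3 ('h'): window [0,3] length 4 -- new best
  Position 4 ('b'): window [0,4] length 5 -- new best
  Position 5 ('b'): repeat (last at 4), move window start to 5
  Position 5 ('b'): window [5,5] length 1
  Position 6 ('a'): window [5,6] length 2
  Position 7 ('f'): window [5,7] length 3
  Position 8 ('b'): repeat (last at 5), move window start to 6
  Position 8 ('b'): window [6,8] length 3
Longest substring with no repeats: "gcfhb" with length 5

5


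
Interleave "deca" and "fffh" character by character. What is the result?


Interleaving "deca" and "fffh":
  Position 0: 'd' from first, 'f' from second => "df"
  Position 1: 'e' from first, 'f' from second => "ef"
  Position 2: 'c' from first, 'f' from second => "cf"
  Position 3: 'a' from first, 'h' from second => "ah"
Result: dfefcfah

dfefcfah


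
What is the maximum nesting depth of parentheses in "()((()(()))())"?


Input: "()((()(()))())"
Tracking depth:
  Position 0 '(': depth becomes 1
  Position 1 ')': depth becomes 0
  Position 2 '(': depth becomes 1
  Position 3 '(': depth becomes 2
  Position 4 '(': depth becomes 3
  Position 5 ')': depth becomes 2
  Position 6 '(': depth becomes 3
  Position 7 '(': depth becomes 4
  Position 8 ')': depth becomes 3
  Position 9 ')': depth becomes 2
  Position 10 ')': depth becomes 1
  Position 11 '(': depth becomes 2
  Position 12 ')': depth becomes 1
  Position 13 ')': depth becomes 0
Maximum depth reached: 4

4


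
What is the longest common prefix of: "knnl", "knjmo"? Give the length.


Words: knnl, knjmo
  Position 0: all 'k' => match
  Position 1: all 'n' => match
  Position 2: ('n', 'j') => mismatch, stop
LCP = "kn" (length 2)

2


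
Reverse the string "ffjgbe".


Input: ffjgbe
Reading characters right to left:
  Position 5: 'e'
  Position 4: 'b'
  Position 3: 'g'
  Position 2: 'j'
  Position 1: 'f'
  Position 0: 'f'
Reversed: ebgjff

ebgjff


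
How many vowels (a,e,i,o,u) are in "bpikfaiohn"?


Input: bpikfaiohn
Checking each character:
  'b' at position 0: consonant
  'p' at position 1: consonant
  'i' at position 2: vowel (running total: 1)
  'k' at position 3: consonant
  'f' at position 4: consonant
  'a' at position 5: vowel (running total: 2)
  'i' at position 6: vowel (running total: 3)
  'o' at position 7: vowel (running total: 4)
  'h' at position 8: consonant
  'n' at position 9: consonant
Total vowels: 4

4


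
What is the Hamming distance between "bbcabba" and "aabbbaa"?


Comparing "bbcabba" and "aabbbaa" position by position:
  Position 0: 'b' vs 'a' => differ
  Position 1: 'b' vs 'a' => differ
  Position 2: 'c' vs 'b' => differ
  Position 3: 'a' vs 'b' => differ
  Position 4: 'b' vs 'b' => same
  Position 5: 'b' vs 'a' => differ
  Position 6: 'a' vs 'a' => same
Total differences (Hamming distance): 5

5


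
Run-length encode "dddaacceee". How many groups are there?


Input: dddaacceee
Scanning for consecutive runs:
  Group 1: 'd' x 3 (positions 0-2)
  Group 2: 'a' x 2 (positions 3-4)
  Group 3: 'c' x 2 (positions 5-6)
  Group 4: 'e' x 3 (positions 7-9)
Total groups: 4

4


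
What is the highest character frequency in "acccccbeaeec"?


Input: acccccbeaeec
Character counts:
  'a': 2
  'b': 1
  'c': 6
  'e': 3
Maximum frequency: 6

6


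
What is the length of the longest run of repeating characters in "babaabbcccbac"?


Input: "babaabbcccbac"
Scanning for longest run:
  Position 1 ('a'): new char, reset run to 1
  Position 2 ('b'): new char, reset run to 1
  Position 3 ('a'): new char, reset run to 1
  Position 4 ('a'): continues run of 'a', length=2
  Position 5 ('b'): new char, reset run to 1
  Position 6 ('b'): continues run of 'b', length=2
  Position 7 ('c'): new char, reset run to 1
  Position 8 ('c'): continues run of 'c', length=2
  Position 9 ('c'): continues run of 'c', length=3
  Position 10 ('b'): new char, reset run to 1
  Position 11 ('a'): new char, reset run to 1
  Position 12 ('c'): new char, reset run to 1
Longest run: 'c' with length 3

3


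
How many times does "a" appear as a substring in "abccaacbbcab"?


Searching for "a" in "abccaacbbcab"
Scanning each position:
  Position 0: "a" => MATCH
  Position 1: "b" => no
  Position 2: "c" => no
  Position 3: "c" => no
  Position 4: "a" => MATCH
  Position 5: "a" => MATCH
  Position 6: "c" => no
  Position 7: "b" => no
  Position 8: "b" => no
  Position 9: "c" => no
  Position 10: "a" => MATCH
  Position 11: "b" => no
Total occurrences: 4

4


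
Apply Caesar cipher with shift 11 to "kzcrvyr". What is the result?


Caesar cipher: shift "kzcrvyr" by 11
  'k' (pos 10) + 11 = pos 21 = 'v'
  'z' (pos 25) + 11 = pos 10 = 'k'
  'c' (pos 2) + 11 = pos 13 = 'n'
  'r' (pos 17) + 11 = pos 2 = 'c'
  'v' (pos 21) + 11 = pos 6 = 'g'
  'y' (pos 24) + 11 = pos 9 = 'j'
  'r' (pos 17) + 11 = pos 2 = 'c'
Result: vkncgjc

vkncgjc


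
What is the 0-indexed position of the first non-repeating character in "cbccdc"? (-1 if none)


Input: cbccdc
Character frequencies:
  'b': 1
  'c': 4
  'd': 1
Scanning left to right for freq == 1:
  Position 0 ('c'): freq=4, skip
  Position 1 ('b'): unique! => answer = 1

1


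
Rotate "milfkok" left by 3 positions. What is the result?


Input: "milfkok", rotate left by 3
First 3 characters: "mil"
Remaining characters: "fkok"
Concatenate remaining + first: "fkok" + "mil" = "fkokmil"

fkokmil


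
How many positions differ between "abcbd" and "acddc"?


Comparing "abcbd" and "acddc" position by position:
  Position 0: 'a' vs 'a' => same
  Position 1: 'b' vs 'c' => DIFFER
  Position 2: 'c' vs 'd' => DIFFER
  Position 3: 'b' vs 'd' => DIFFER
  Position 4: 'd' vs 'c' => DIFFER
Positions that differ: 4

4


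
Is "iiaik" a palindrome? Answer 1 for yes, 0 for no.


Input: iiaik
Reversed: kiaii
  Compare pos 0 ('i') with pos 4 ('k'): MISMATCH
  Compare pos 1 ('i') with pos 3 ('i'): match
Result: not a palindrome

0


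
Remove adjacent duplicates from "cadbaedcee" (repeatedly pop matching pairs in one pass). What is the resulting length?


Input: cadbaedcee
Stack-based adjacent duplicate removal:
  Read 'c': push. Stack: c
  Read 'a': push. Stack: ca
  Read 'd': push. Stack: cad
  Read 'b': push. Stack: cadb
  Read 'a': push. Stack: cadba
  Read 'e': push. Stack: cadbae
  Read 'd': push. Stack: cadbaed
  Read 'c': push. Stack: cadbaedc
  Read 'e': push. Stack: cadbaedce
  Read 'e': matches stack top 'e' => pop. Stack: cadbaedc
Final stack: "cadbaedc" (length 8)

8


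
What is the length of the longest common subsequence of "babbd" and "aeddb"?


LCS of "babbd" and "aeddb"
DP table:
           a    e    d    d    b
      0    0    0    0    0    0
  b   0    0    0    0    0    1
  a   0    1    1    1    1    1
  b   0    1    1    1    1    2
  b   0    1    1    1    1    2
  d   0    1    1    2    2    2
LCS length = dp[5][5] = 2

2


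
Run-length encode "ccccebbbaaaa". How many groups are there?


Input: ccccebbbaaaa
Scanning for consecutive runs:
  Group 1: 'c' x 4 (positions 0-3)
  Group 2: 'e' x 1 (positions 4-4)
  Group 3: 'b' x 3 (positions 5-7)
  Group 4: 'a' x 4 (positions 8-11)
Total groups: 4

4


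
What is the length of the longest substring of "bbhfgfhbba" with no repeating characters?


Input: "bbhfgfhbba"
Sliding window (track last position of each char):
  Position 0 ('b'): window [0,0] length 1 -- new best
  Position 1 ('b'): repeat (last at 0), move window start to 1
  Position 1 ('b'): window [1,1] length 1
  Position 2 ('h'): window [1,2] length 2 -- new best
  Position 3 ('f'): window [1,3] length 3 -- new best
  Position 4 ('g'): window [1,4] length 4 -- new best
  Position 5 ('f'): repeat (last at 3), move window start to 4
  Position 5 ('f'): window [4,5] length 2
  Position 6 ('h'): window [4,6] length 3
  Position 7 ('b'): window [4,7] length 4
  Position 8 ('b'): repeat (last at 7), move window start to 8
  Position 8 ('b'): window [8,8] length 1
  Position 9 ('a'): window [8,9] length 2
Longest substring with no repeats: "bhfg" with length 4

4


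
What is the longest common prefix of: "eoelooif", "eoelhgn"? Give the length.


Words: eoelooif, eoelhgn
  Position 0: all 'e' => match
  Position 1: all 'o' => match
  Position 2: all 'e' => match
  Position 3: all 'l' => match
  Position 4: ('o', 'h') => mismatch, stop
LCP = "eoel" (length 4)

4


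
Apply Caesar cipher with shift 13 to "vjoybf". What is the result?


Caesar cipher: shift "vjoybf" by 13
  'v' (pos 21) + 13 = pos 8 = 'i'
  'j' (pos 9) + 13 = pos 22 = 'w'
  'o' (pos 14) + 13 = pos 1 = 'b'
  'y' (pos 24) + 13 = pos 11 = 'l'
  'b' (pos 1) + 13 = pos 14 = 'o'
  'f' (pos 5) + 13 = pos 18 = 's'
Result: iwblos

iwblos


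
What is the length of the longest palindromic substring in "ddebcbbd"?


Input: "ddebcbbd"
Checking substrings for palindromes:
  [3:6] "bcb" (len 3) => palindrome
  [0:2] "dd" (len 2) => palindrome
  [5:7] "bb" (len 2) => palindrome
Longest palindromic substring: "bcb" with length 3

3


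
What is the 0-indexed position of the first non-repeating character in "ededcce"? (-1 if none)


Input: ededcce
Character frequencies:
  'c': 2
  'd': 2
  'e': 3
Scanning left to right for freq == 1:
  Position 0 ('e'): freq=3, skip
  Position 1 ('d'): freq=2, skip
  Position 2 ('e'): freq=3, skip
  Position 3 ('d'): freq=2, skip
  Position 4 ('c'): freq=2, skip
  Position 5 ('c'): freq=2, skip
  Position 6 ('e'): freq=3, skip
  No unique character found => answer = -1

-1


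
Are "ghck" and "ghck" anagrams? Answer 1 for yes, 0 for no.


Strings: "ghck", "ghck"
Sorted first:  cghk
Sorted second: cghk
Sorted forms match => anagrams

1


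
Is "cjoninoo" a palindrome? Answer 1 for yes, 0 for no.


Input: cjoninoo
Reversed: ooninojc
  Compare pos 0 ('c') with pos 7 ('o'): MISMATCH
  Compare pos 1 ('j') with pos 6 ('o'): MISMATCH
  Compare pos 2 ('o') with pos 5 ('n'): MISMATCH
  Compare pos 3 ('n') with pos 4 ('i'): MISMATCH
Result: not a palindrome

0


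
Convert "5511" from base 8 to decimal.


Input: "5511" in base 8
Positional expansion:
  Digit '5' (value 5) x 8^3 = 2560
  Digit '5' (value 5) x 8^2 = 320
  Digit '1' (value 1) x 8^1 = 8
  Digit '1' (value 1) x 8^0 = 1
Sum = 2889

2889


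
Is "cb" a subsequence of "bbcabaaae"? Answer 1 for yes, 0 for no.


Check if "cb" is a subsequence of "bbcabaaae"
Greedy scan:
  Position 0 ('b'): no match needed
  Position 1 ('b'): no match needed
  Position 2 ('c'): matches sub[0] = 'c'
  Position 3 ('a'): no match needed
  Position 4 ('b'): matches sub[1] = 'b'
  Position 5 ('a'): no match needed
  Position 6 ('a'): no match needed
  Position 7 ('a'): no match needed
  Position 8 ('e'): no match needed
All 2 characters matched => is a subsequence

1


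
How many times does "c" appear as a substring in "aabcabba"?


Searching for "c" in "aabcabba"
Scanning each position:
  Position 0: "a" => no
  Position 1: "a" => no
  Position 2: "b" => no
  Position 3: "c" => MATCH
  Position 4: "a" => no
  Position 5: "b" => no
  Position 6: "b" => no
  Position 7: "a" => no
Total occurrences: 1

1


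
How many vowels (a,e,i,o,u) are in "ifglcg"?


Input: ifglcg
Checking each character:
  'i' at position 0: vowel (running total: 1)
  'f' at position 1: consonant
  'g' at position 2: consonant
  'l' at position 3: consonant
  'c' at position 4: consonant
  'g' at position 5: consonant
Total vowels: 1

1


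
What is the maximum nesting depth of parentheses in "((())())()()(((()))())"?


Input: "((())())()()(((()))())"
Tracking depth:
  Position 0 '(': depth becomes 1
  Position 1 '(': depth becomes 2
  Position 2 '(': depth becomes 3
  Position 3 ')': depth becomes 2
  Position 4 ')': depth becomes 1
  Position 5 '(': depth becomes 2
  Position 6 ')': depth becomes 1
  Position 7 ')': depth becomes 0
  Position 8 '(': depth becomes 1
  Position 9 ')': depth becomes 0
  Position 10 '(': depth becomes 1
  Position 11 ')': depth becomes 0
  Position 12 '(': depth becomes 1
  Position 13 '(': depth becomes 2
  Position 14 '(': depth becomes 3
  Position 15 '(': depth becomes 4
  Position 16 ')': depth becomes 3
  Position 17 ')': depth becomes 2
  Position 18 ')': depth becomes 1
  Position 19 '(': depth becomes 2
  Position 20 ')': depth becomes 1
  Position 21 ')': depth becomes 0
Maximum depth reached: 4

4


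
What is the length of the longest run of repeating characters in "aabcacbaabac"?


Input: "aabcacbaabac"
Scanning for longest run:
  Position 1 ('a'): continues run of 'a', length=2
  Position 2 ('b'): new char, reset run to 1
  Position 3 ('c'): new char, reset run to 1
  Position 4 ('a'): new char, reset run to 1
  Position 5 ('c'): new char, reset run to 1
  Position 6 ('b'): new char, reset run to 1
  Position 7 ('a'): new char, reset run to 1
  Position 8 ('a'): continues run of 'a', length=2
  Position 9 ('b'): new char, reset run to 1
  Position 10 ('a'): new char, reset run to 1
  Position 11 ('c'): new char, reset run to 1
Longest run: 'a' with length 2

2


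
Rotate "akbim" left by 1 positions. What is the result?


Input: "akbim", rotate left by 1
First 1 characters: "a"
Remaining characters: "kbim"
Concatenate remaining + first: "kbim" + "a" = "kbima"

kbima


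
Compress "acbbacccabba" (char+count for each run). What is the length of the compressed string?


Input: acbbacccabba
Runs:
  'a' x 1 => "a1"
  'c' x 1 => "c1"
  'b' x 2 => "b2"
  'a' x 1 => "a1"
  'c' x 3 => "c3"
  'a' x 1 => "a1"
  'b' x 2 => "b2"
  'a' x 1 => "a1"
Compressed: "a1c1b2a1c3a1b2a1"
Compressed length: 16

16
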